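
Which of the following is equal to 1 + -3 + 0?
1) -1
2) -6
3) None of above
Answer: 3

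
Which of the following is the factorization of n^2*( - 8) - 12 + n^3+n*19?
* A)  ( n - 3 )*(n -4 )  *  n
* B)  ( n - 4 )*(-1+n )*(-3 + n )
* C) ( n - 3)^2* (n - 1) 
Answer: B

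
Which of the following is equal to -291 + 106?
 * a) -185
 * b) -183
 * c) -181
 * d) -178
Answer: a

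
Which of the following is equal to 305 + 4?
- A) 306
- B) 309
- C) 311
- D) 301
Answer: B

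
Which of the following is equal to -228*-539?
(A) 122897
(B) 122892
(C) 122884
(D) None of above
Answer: B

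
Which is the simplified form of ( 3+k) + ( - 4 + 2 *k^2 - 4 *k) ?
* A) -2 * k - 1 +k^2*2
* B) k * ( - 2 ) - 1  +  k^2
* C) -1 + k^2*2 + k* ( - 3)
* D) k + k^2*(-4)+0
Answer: C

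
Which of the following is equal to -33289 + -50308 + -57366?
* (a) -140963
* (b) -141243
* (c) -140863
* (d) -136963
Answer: a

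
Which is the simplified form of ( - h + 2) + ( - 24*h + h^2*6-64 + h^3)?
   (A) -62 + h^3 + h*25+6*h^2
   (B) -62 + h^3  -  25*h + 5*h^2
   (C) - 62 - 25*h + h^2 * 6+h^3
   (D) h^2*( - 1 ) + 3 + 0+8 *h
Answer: C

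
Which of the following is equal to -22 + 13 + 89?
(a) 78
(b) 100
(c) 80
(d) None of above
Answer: c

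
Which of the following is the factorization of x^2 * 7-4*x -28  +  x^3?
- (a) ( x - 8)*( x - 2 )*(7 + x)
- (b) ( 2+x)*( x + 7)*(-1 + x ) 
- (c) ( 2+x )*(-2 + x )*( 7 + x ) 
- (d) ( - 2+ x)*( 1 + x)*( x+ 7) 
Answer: c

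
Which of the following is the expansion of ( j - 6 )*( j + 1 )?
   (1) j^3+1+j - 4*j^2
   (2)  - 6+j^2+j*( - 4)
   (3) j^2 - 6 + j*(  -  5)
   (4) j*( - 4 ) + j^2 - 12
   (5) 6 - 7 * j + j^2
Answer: 3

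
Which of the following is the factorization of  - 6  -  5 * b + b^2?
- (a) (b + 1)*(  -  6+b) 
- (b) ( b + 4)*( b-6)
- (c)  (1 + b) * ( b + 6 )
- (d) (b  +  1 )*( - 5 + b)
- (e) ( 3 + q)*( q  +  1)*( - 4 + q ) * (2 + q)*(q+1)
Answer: a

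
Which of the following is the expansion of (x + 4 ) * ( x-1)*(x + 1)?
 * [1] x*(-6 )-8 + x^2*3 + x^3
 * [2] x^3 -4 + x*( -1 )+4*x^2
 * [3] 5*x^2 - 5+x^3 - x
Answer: 2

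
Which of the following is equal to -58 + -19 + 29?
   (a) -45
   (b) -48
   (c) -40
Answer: b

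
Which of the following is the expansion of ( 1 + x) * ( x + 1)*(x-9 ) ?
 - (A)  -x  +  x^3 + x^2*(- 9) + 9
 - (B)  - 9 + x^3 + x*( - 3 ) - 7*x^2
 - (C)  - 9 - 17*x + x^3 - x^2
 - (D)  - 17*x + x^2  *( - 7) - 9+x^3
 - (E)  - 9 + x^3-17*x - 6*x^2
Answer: D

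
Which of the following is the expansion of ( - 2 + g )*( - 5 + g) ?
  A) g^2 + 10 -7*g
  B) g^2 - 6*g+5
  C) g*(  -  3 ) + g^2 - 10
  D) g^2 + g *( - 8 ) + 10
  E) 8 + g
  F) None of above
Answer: A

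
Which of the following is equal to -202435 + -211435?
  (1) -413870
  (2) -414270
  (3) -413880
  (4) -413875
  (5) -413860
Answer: 1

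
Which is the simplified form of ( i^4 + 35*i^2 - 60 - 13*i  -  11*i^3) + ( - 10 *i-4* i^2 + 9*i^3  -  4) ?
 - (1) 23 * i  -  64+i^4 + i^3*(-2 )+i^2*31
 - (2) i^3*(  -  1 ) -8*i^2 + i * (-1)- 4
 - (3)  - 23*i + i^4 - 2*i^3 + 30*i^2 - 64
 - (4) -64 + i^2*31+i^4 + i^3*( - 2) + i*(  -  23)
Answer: 4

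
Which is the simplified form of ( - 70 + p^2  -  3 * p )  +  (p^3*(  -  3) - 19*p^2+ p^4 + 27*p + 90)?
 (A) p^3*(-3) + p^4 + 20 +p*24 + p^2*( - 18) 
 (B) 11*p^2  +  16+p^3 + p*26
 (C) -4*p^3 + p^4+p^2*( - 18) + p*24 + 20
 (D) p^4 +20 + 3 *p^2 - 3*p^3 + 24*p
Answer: A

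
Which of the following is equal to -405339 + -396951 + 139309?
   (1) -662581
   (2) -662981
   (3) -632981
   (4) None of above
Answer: 2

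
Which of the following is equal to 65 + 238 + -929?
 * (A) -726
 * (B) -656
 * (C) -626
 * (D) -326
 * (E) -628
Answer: C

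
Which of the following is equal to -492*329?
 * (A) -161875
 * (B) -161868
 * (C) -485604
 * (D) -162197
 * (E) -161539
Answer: B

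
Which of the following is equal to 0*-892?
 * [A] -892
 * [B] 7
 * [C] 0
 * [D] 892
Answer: C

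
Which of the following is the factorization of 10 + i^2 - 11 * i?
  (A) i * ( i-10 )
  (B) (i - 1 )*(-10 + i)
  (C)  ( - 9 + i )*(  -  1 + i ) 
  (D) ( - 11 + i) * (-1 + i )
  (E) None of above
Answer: B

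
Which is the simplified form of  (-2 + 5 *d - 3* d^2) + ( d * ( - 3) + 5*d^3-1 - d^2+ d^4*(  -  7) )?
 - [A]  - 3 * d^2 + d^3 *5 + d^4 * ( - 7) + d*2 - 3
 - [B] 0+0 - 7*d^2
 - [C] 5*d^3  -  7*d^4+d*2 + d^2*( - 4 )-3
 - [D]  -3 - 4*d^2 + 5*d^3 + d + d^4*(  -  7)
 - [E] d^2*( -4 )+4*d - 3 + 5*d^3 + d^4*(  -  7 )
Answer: C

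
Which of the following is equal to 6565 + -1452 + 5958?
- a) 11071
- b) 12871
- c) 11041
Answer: a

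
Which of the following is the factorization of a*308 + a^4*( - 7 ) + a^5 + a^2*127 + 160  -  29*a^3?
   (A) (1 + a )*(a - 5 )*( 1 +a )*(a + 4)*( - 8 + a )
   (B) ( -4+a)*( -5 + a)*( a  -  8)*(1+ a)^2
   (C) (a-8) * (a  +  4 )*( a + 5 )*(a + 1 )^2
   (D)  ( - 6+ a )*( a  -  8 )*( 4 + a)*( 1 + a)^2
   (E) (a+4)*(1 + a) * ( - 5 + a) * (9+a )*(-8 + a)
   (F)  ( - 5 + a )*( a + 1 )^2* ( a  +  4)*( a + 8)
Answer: A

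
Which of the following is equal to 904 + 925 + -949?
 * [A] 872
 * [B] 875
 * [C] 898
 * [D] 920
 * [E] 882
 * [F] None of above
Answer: F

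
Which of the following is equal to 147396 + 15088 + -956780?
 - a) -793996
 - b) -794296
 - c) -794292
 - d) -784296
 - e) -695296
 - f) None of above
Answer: b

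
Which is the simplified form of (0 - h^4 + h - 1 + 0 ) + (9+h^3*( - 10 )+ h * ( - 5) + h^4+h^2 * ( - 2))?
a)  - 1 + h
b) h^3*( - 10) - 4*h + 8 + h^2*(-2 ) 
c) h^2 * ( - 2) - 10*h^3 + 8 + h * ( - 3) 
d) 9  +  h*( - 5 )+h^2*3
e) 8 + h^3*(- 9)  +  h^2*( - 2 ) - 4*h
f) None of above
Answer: b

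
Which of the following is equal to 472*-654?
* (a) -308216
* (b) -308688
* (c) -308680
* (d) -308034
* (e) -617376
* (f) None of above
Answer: b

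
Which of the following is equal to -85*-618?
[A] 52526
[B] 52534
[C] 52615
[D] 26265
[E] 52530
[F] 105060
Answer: E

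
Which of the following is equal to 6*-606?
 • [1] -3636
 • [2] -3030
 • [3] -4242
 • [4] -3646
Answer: 1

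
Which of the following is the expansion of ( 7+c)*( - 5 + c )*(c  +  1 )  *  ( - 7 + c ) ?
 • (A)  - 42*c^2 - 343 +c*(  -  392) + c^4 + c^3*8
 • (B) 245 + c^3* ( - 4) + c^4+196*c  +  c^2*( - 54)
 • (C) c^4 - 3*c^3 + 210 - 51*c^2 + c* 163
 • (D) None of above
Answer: B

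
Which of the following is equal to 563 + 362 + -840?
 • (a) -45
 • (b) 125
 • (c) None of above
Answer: c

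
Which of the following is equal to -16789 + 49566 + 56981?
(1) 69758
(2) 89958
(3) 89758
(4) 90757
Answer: 3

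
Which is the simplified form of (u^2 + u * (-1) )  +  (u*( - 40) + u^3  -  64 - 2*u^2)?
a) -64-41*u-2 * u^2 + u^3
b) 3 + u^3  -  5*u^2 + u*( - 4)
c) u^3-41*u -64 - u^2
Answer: c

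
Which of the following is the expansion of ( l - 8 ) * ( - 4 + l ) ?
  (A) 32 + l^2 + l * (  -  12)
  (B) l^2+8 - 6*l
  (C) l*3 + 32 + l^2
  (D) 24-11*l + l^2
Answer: A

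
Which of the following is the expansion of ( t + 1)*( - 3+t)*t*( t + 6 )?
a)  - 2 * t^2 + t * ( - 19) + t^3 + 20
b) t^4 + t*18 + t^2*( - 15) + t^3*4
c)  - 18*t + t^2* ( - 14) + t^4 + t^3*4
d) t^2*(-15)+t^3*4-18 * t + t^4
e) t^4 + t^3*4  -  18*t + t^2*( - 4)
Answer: d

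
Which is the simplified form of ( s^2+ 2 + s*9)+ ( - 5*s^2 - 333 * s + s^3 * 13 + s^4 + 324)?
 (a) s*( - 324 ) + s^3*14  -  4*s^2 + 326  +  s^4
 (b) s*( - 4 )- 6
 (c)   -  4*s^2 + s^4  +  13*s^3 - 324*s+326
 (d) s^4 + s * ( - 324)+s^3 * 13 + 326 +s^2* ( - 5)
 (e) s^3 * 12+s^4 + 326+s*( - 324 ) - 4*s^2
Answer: c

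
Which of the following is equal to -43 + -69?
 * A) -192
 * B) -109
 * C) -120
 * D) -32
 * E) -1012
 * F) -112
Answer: F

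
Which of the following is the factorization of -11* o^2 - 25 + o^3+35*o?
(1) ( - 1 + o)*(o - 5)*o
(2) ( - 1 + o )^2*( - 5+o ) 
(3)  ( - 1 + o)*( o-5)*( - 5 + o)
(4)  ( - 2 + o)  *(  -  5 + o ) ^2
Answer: 3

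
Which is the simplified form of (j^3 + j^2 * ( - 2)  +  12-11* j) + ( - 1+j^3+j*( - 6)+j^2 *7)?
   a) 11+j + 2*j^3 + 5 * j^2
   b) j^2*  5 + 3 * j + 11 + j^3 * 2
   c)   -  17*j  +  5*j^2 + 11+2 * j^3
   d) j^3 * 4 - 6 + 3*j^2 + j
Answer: c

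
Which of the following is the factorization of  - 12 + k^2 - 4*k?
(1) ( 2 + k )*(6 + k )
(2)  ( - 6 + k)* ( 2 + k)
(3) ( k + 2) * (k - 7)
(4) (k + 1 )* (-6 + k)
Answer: 2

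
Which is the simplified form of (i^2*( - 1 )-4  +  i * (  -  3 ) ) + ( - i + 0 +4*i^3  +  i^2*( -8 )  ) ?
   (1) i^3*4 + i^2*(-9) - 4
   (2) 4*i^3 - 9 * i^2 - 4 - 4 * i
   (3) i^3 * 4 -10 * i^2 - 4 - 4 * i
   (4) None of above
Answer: 2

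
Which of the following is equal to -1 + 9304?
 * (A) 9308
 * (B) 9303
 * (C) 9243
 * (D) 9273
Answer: B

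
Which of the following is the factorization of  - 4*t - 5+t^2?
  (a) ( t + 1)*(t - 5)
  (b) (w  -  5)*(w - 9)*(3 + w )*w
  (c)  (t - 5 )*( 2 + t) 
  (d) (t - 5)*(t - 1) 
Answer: a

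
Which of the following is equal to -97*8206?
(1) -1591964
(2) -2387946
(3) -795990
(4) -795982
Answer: 4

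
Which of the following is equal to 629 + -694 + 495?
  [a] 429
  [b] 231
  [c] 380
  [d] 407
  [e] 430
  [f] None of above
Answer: e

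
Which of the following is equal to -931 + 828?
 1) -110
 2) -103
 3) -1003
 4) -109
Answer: 2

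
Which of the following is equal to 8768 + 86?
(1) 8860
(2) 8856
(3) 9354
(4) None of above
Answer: 4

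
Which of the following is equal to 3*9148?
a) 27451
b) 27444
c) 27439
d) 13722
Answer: b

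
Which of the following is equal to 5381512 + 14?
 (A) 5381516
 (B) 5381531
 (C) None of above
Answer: C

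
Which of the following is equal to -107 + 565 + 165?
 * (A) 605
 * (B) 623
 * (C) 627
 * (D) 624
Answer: B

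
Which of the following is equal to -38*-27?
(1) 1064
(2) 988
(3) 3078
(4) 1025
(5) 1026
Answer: 5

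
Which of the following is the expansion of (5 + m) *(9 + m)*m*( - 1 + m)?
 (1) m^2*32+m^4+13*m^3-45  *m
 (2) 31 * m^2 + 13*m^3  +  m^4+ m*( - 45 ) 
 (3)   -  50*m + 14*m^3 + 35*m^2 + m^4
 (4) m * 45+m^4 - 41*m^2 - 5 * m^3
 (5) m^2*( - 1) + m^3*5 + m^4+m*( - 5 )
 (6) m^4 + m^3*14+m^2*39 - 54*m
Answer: 2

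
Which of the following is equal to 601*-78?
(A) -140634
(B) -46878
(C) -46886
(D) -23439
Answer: B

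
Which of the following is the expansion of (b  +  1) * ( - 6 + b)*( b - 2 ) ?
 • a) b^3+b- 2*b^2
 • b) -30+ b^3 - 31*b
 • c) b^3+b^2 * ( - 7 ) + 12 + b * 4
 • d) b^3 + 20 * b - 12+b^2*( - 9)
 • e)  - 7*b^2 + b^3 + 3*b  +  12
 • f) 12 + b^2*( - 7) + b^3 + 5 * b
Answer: c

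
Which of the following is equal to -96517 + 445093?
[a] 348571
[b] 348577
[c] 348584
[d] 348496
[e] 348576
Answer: e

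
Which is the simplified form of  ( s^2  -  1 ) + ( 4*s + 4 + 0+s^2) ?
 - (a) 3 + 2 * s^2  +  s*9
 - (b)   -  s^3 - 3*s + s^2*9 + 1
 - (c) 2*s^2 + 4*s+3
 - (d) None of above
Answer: c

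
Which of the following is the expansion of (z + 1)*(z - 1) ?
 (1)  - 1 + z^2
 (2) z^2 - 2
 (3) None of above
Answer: 1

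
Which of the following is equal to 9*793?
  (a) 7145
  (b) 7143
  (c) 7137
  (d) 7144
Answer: c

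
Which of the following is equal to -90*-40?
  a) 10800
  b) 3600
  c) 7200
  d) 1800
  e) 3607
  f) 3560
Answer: b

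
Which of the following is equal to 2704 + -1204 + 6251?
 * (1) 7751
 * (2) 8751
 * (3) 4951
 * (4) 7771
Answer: 1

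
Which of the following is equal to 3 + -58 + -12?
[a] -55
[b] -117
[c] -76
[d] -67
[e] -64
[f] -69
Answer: d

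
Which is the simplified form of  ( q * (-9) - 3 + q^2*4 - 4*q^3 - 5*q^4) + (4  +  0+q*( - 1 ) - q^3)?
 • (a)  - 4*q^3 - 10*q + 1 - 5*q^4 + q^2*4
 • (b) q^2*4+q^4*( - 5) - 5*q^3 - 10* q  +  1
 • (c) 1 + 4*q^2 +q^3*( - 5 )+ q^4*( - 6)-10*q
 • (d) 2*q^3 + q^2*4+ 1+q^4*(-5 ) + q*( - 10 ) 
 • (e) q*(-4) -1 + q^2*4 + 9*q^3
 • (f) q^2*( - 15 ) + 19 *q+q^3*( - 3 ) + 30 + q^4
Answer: b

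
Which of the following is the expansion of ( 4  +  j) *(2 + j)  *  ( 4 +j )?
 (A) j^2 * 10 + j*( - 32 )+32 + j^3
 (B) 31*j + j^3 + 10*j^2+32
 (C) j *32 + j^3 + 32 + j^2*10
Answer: C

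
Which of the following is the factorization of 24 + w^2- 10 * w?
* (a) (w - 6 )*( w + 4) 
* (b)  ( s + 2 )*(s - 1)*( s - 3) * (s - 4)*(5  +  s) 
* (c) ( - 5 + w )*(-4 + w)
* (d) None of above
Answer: d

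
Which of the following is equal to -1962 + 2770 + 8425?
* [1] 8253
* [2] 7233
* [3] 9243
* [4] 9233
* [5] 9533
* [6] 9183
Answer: 4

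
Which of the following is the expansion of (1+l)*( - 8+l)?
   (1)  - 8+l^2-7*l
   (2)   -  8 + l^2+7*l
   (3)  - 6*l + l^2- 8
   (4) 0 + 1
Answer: 1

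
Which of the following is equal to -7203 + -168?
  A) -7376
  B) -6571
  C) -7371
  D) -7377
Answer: C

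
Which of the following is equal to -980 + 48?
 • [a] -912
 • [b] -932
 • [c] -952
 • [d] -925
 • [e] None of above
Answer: b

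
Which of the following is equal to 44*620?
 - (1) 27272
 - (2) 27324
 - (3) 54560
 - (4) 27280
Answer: 4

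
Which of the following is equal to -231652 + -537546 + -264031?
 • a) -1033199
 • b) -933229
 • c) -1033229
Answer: c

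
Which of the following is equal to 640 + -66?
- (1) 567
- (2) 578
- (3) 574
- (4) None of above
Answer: 3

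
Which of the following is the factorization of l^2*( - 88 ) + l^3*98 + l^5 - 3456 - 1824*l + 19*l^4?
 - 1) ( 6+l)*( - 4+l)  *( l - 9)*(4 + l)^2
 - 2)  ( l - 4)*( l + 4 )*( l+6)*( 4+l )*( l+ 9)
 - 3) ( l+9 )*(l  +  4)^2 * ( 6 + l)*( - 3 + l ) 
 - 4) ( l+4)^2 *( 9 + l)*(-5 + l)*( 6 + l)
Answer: 2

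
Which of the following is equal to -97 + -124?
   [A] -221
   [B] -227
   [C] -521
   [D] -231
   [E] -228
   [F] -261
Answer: A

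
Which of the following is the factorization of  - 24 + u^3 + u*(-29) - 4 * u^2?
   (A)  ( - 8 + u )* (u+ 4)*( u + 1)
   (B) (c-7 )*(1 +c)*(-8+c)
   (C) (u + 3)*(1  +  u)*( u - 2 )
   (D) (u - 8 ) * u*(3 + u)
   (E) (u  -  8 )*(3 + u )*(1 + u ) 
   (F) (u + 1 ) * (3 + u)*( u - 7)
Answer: E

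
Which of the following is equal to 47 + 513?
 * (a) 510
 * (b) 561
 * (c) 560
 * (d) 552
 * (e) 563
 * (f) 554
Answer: c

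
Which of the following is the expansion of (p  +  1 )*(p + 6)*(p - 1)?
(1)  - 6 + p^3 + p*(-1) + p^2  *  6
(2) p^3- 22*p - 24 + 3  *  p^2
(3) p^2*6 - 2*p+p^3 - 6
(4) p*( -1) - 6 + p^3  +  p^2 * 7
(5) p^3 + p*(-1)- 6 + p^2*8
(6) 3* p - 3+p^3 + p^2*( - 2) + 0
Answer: 1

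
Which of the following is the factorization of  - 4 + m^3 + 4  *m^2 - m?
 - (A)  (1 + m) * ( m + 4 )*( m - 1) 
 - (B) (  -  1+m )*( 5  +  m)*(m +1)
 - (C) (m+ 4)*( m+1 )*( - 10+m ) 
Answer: A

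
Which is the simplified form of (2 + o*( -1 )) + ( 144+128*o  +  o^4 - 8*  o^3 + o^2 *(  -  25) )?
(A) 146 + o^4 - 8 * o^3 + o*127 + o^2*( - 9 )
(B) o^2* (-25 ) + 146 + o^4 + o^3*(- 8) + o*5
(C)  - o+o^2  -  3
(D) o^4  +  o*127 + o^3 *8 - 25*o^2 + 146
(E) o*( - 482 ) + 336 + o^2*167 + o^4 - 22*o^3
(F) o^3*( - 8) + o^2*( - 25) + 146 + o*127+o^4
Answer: F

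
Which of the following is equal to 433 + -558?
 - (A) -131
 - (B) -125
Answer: B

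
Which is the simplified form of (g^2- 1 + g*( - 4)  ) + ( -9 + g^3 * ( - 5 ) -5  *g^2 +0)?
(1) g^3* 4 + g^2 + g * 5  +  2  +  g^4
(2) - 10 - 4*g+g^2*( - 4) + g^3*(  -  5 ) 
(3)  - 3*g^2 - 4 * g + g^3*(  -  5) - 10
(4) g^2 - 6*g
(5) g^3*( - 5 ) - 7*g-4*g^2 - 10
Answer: 2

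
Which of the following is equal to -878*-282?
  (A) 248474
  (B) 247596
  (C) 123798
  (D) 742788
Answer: B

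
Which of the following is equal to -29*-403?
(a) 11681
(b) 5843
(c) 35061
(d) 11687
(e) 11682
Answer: d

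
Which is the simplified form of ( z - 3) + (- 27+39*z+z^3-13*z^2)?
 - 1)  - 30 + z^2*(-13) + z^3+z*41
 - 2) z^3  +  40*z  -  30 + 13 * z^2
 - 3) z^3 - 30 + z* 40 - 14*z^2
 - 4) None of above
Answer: 4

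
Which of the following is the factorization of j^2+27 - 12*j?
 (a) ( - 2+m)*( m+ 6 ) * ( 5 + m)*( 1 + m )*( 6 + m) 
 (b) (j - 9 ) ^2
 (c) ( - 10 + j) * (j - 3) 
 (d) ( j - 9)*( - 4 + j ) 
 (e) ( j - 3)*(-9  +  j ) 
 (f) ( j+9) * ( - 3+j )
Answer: e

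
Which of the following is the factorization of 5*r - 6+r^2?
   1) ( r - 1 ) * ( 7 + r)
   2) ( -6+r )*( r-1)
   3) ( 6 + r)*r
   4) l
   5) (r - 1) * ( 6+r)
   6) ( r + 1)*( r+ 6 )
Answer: 5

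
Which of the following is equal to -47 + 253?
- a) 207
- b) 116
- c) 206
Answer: c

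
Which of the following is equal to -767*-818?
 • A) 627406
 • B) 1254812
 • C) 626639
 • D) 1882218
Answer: A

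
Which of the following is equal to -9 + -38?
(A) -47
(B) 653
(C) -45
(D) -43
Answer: A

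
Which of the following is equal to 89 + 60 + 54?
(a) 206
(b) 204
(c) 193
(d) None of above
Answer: d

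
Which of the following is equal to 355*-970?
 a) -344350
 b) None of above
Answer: a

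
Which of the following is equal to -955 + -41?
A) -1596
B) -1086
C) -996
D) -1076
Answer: C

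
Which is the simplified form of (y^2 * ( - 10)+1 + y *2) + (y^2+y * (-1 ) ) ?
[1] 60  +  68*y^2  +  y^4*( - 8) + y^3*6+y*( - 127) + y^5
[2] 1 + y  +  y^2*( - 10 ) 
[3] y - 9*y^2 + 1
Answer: 3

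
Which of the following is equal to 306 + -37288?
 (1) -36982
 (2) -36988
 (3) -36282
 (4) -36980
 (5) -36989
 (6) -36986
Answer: 1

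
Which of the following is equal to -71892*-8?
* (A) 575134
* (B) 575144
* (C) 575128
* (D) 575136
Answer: D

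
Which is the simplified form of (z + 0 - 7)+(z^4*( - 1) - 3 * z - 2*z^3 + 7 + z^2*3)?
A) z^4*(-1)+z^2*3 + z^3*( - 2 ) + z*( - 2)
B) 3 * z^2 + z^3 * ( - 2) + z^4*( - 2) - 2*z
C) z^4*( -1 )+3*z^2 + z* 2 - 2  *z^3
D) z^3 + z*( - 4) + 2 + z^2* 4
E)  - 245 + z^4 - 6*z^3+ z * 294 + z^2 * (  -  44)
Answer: A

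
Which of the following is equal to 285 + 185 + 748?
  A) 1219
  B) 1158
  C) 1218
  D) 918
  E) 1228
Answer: C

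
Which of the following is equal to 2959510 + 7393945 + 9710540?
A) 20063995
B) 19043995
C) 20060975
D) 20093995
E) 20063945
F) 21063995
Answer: A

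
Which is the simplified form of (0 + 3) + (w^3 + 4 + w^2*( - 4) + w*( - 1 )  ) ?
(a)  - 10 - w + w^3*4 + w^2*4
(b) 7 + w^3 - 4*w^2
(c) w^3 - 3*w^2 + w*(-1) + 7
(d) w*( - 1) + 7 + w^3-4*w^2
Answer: d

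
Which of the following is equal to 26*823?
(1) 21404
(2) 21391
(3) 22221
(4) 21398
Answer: 4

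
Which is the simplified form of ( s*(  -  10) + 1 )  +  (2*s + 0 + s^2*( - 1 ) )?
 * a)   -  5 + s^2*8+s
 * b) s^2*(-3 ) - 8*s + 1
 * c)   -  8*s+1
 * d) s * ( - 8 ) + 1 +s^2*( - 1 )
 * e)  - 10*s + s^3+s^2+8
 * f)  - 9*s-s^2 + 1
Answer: d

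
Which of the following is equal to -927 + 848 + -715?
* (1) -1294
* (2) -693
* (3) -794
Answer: 3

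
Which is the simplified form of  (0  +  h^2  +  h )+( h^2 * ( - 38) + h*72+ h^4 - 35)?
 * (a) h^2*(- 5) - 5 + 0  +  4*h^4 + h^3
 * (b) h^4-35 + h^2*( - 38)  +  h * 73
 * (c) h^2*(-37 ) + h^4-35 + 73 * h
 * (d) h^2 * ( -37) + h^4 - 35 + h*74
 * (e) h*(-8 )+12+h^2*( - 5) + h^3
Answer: c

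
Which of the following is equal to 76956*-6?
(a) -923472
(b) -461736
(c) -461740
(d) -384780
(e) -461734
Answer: b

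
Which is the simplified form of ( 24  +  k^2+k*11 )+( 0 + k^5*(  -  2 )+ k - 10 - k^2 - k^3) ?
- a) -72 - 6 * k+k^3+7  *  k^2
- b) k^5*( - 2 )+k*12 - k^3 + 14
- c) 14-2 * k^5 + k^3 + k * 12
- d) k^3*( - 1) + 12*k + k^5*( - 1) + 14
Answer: b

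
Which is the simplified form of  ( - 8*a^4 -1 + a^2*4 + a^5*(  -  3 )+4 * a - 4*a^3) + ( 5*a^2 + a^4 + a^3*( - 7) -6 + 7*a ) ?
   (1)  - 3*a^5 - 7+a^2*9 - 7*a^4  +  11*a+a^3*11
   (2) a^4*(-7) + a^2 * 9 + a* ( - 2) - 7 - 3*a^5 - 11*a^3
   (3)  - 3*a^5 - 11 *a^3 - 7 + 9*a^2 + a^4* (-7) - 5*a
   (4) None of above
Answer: 4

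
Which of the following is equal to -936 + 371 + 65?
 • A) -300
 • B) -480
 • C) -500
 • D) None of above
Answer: C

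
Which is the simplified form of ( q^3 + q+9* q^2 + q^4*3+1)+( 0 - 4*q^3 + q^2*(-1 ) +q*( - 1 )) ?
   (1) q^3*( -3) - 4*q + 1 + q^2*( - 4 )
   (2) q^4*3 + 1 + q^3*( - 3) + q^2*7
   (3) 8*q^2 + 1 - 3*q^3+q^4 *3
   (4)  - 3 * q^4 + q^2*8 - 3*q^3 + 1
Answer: 3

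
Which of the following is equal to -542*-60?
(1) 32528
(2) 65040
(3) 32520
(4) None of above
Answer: 3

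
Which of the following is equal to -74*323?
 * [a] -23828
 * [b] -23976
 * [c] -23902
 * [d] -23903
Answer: c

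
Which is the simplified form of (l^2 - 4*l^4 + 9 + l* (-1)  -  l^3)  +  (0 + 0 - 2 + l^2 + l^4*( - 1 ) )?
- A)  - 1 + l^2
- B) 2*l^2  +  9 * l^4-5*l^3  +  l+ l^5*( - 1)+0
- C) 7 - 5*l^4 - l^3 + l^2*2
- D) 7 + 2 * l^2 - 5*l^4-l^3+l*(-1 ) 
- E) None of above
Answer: D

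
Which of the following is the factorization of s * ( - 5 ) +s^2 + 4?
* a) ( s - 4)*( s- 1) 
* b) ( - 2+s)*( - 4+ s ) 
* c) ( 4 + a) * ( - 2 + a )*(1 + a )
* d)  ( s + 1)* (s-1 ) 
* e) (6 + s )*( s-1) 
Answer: a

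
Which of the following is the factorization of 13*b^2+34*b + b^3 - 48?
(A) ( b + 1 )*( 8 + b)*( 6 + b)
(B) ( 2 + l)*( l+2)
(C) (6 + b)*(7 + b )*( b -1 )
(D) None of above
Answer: D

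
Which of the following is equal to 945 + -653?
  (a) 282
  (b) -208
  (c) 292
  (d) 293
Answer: c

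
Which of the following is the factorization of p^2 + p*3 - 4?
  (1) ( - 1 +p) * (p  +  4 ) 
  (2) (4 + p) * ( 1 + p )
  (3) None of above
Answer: 1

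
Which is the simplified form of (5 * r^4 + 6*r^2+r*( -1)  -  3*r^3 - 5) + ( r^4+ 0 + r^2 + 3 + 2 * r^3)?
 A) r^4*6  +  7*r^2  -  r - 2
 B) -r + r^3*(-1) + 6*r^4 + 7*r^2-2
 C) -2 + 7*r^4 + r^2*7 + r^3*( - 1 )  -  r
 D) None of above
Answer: B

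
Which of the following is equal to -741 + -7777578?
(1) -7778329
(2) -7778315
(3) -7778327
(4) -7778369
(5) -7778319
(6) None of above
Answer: 5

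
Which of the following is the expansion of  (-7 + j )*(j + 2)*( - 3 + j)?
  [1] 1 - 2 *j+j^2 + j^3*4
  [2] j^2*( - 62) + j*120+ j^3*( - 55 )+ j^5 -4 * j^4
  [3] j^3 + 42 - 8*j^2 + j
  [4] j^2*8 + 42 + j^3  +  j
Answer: 3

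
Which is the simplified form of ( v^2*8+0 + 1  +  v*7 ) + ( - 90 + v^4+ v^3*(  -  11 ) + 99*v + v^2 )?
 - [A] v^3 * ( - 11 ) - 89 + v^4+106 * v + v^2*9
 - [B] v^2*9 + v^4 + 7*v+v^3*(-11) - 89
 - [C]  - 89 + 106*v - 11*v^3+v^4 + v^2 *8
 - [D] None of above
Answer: A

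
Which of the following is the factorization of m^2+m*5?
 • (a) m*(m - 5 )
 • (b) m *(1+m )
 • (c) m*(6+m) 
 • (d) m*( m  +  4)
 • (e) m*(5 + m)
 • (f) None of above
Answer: e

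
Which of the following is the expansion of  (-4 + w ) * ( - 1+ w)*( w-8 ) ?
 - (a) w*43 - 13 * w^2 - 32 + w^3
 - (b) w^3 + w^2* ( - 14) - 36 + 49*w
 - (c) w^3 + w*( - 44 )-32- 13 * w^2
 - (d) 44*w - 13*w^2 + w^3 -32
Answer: d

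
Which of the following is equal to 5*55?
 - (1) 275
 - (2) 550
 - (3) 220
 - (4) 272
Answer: 1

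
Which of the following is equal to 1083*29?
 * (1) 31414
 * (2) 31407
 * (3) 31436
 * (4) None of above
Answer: 2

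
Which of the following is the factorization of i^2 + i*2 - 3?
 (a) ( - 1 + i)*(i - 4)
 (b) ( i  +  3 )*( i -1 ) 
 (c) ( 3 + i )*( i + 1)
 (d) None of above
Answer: b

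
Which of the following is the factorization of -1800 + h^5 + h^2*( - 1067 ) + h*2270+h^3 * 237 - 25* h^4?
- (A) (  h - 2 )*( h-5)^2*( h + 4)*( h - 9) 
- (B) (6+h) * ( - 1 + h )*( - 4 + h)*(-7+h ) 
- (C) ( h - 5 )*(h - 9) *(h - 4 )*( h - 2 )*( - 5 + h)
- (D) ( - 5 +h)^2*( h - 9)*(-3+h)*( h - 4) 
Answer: C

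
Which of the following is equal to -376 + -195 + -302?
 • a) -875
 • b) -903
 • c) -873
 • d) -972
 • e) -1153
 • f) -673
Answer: c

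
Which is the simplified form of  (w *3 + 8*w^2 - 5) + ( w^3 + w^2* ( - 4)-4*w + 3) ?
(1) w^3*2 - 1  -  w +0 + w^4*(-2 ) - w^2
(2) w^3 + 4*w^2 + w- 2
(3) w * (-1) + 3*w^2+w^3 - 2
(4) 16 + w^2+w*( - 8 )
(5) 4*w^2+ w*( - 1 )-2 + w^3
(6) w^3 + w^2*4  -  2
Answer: 5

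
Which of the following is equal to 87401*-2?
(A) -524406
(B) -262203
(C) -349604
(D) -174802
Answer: D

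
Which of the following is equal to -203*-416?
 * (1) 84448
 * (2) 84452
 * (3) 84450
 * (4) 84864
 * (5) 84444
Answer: 1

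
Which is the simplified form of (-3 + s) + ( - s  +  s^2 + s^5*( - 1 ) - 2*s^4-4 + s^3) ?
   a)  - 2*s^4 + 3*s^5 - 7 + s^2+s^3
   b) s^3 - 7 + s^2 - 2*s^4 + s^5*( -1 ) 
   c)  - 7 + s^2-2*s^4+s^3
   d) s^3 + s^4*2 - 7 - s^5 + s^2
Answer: b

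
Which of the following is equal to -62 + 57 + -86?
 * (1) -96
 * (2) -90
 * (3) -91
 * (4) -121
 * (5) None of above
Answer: 3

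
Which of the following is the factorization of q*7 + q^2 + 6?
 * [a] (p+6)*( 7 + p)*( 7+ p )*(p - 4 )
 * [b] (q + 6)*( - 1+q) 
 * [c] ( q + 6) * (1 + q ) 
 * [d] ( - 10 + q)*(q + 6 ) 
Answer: c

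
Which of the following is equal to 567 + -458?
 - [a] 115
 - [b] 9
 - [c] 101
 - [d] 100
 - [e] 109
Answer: e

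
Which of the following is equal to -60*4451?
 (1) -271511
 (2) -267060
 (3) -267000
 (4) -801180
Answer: 2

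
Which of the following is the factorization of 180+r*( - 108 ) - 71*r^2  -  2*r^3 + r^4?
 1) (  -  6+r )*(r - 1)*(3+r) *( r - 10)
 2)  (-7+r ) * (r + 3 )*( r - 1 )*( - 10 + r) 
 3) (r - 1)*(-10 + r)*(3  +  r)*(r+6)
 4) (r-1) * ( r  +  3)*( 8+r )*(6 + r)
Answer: 3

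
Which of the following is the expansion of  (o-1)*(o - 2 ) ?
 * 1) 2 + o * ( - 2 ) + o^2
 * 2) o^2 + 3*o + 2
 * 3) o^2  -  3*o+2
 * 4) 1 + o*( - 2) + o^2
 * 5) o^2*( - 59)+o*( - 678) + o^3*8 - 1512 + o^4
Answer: 3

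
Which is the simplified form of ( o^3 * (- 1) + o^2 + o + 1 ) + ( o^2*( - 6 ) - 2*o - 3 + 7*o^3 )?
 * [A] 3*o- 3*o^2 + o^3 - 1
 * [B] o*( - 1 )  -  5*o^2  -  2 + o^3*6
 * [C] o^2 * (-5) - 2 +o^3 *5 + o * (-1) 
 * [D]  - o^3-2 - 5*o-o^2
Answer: B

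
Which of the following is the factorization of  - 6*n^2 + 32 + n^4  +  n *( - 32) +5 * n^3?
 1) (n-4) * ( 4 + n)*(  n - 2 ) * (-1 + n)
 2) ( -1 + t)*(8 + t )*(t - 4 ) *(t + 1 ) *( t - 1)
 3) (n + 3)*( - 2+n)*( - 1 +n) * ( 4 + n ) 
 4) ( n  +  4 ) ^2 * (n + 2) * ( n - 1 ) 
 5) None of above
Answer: 5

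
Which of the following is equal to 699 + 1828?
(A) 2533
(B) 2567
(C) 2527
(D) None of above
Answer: C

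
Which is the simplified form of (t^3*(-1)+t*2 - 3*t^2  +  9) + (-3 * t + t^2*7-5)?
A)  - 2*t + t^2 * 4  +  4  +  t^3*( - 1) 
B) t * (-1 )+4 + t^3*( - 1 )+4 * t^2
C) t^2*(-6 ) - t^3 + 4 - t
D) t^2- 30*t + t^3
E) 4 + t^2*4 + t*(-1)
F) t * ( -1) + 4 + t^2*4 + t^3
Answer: B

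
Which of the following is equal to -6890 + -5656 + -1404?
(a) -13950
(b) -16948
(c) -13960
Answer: a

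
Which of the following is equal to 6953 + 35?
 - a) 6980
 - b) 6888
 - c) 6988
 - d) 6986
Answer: c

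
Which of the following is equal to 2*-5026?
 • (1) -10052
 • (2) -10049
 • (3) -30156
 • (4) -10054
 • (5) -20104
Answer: 1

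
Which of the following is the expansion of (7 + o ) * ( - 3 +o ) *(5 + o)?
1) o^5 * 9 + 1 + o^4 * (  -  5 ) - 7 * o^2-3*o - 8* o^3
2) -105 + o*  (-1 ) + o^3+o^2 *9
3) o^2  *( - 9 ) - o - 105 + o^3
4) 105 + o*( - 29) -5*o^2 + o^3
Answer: 2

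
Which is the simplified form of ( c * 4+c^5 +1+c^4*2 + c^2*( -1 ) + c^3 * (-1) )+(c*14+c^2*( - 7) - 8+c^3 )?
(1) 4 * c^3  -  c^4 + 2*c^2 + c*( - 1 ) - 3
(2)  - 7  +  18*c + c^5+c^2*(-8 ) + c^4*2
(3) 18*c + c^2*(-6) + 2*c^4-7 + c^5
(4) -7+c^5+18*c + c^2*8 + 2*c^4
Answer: 2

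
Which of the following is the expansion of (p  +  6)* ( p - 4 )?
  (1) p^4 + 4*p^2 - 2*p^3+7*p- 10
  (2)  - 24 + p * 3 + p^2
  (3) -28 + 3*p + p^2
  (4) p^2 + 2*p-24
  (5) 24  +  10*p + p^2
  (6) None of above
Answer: 4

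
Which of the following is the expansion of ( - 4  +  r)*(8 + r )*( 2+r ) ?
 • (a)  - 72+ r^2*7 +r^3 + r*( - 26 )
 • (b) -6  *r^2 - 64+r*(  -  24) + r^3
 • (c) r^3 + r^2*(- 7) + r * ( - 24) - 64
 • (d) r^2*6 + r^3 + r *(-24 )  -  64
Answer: d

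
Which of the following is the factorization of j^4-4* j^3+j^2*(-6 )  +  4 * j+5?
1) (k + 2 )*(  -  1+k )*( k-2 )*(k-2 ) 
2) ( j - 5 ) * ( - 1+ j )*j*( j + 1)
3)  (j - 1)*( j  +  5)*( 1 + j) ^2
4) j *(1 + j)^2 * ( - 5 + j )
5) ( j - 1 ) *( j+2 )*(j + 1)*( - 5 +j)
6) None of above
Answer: 6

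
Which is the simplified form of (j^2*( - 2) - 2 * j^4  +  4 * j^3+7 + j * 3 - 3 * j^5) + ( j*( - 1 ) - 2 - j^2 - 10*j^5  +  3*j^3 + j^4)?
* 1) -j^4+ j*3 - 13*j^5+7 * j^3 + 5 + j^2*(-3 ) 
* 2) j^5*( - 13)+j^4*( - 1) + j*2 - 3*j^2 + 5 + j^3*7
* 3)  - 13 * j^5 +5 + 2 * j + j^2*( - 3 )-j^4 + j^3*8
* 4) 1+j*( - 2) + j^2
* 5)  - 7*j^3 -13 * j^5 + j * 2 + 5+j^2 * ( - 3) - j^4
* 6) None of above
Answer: 2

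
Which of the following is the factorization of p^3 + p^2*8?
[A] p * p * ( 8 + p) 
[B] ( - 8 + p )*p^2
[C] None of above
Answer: A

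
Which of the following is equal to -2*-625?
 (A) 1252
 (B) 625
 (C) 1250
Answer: C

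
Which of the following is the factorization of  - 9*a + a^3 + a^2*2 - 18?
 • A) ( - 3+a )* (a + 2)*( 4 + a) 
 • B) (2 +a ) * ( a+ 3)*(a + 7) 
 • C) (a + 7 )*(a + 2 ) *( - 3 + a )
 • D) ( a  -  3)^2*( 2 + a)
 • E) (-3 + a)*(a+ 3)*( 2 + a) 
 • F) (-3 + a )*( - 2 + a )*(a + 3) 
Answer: E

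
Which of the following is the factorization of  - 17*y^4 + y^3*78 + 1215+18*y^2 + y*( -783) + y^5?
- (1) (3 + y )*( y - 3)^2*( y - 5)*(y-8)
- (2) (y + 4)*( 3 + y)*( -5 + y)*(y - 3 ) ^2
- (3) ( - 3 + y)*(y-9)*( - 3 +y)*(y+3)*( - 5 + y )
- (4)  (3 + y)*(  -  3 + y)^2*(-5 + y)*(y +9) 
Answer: 3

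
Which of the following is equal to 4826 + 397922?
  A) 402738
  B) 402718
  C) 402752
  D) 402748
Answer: D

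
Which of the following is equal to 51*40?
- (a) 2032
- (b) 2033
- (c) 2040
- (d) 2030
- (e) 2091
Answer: c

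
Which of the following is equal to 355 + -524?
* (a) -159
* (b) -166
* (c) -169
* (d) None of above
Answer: c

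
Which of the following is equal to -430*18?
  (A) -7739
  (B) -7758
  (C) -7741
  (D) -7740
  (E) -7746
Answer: D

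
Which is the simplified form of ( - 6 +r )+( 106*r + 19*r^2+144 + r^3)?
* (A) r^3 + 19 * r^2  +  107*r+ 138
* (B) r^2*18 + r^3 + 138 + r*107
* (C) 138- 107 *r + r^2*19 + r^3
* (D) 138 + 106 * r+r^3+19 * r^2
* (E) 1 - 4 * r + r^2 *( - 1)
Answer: A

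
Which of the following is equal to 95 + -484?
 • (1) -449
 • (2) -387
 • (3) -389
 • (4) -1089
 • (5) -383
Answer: 3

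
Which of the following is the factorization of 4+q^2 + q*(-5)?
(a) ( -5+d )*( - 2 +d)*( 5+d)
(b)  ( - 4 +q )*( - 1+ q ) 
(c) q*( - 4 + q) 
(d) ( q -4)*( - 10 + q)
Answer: b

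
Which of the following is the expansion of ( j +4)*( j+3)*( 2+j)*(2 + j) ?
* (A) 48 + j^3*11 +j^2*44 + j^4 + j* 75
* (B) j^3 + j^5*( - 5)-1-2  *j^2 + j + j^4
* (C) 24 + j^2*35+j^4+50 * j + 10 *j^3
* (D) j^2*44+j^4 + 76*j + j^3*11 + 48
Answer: D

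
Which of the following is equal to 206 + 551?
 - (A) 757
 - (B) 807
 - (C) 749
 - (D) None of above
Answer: A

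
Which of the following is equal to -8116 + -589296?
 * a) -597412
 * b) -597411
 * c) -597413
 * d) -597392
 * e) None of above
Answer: a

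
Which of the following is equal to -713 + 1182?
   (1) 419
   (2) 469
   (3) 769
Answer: 2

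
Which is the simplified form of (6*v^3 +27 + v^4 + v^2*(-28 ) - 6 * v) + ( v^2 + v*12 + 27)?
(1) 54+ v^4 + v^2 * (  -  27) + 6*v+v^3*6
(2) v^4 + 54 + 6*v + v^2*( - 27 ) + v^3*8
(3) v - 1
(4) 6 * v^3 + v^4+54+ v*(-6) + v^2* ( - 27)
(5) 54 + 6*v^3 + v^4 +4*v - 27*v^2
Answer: 1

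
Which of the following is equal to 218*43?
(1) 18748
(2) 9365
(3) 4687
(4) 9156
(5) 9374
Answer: 5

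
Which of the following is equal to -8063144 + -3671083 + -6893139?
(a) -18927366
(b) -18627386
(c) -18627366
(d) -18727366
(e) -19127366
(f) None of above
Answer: c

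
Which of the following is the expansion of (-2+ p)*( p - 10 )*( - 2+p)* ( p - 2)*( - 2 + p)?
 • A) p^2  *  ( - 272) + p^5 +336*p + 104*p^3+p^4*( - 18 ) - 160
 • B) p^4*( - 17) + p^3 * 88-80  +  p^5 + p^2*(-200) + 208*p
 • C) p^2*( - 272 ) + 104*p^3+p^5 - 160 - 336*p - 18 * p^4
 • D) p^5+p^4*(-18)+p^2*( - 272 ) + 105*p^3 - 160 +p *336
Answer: A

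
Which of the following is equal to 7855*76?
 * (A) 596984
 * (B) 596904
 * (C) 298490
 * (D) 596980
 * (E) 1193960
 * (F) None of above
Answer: D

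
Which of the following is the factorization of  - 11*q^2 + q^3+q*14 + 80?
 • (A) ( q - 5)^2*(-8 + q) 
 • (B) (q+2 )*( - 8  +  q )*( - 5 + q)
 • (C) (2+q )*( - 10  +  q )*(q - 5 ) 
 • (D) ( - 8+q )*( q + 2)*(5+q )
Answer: B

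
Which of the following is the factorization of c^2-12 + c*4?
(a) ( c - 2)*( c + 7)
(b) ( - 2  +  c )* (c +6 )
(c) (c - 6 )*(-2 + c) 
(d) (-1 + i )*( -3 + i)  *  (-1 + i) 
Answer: b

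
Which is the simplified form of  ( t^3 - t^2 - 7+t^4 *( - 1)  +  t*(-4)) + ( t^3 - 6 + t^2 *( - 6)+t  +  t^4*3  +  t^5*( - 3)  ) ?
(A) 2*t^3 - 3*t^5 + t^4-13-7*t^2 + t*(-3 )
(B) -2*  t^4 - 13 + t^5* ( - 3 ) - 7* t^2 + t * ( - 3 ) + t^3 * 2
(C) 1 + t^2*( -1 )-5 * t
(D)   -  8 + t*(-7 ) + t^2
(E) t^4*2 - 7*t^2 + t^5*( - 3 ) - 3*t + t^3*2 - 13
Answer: E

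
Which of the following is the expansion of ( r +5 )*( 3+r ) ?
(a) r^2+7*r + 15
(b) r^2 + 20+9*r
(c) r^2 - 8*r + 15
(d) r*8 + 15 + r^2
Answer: d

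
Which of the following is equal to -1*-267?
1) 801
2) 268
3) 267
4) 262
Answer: 3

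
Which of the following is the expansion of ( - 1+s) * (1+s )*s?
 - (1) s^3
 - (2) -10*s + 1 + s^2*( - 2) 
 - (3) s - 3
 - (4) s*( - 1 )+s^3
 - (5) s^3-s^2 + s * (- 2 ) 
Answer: 4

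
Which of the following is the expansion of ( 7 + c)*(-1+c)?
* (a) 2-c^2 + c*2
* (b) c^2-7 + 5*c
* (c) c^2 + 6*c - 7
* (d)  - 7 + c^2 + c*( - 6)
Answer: c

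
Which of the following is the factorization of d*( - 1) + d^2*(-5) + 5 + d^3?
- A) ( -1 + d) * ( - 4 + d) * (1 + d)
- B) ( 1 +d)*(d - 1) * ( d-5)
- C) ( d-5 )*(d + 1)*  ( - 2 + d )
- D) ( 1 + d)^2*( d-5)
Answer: B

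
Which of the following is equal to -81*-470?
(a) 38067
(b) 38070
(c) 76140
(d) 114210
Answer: b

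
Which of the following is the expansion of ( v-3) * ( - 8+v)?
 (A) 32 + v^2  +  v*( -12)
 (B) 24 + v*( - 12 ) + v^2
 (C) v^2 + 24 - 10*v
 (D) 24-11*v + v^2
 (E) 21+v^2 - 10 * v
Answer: D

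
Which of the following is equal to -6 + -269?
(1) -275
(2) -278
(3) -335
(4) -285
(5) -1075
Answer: 1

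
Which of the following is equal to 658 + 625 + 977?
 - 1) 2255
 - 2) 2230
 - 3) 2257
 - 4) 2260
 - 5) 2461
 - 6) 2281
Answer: 4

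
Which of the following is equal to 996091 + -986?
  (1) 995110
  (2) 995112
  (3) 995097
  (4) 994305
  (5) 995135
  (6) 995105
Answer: 6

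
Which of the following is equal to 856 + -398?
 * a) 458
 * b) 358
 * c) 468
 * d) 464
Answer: a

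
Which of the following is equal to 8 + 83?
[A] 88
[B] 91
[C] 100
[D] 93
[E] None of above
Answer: B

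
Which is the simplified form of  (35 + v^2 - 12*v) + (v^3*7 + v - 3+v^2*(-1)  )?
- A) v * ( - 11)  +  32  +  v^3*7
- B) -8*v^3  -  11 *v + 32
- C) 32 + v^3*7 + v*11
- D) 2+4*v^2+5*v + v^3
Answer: A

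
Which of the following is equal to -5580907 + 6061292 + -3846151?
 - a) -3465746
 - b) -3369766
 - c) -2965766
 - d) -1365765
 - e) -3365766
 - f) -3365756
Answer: e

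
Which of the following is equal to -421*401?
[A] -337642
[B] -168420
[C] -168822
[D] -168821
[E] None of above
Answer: D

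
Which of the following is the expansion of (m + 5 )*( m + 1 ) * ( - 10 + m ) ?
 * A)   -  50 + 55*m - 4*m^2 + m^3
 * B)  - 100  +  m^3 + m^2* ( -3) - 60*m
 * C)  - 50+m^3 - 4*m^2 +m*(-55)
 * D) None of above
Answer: C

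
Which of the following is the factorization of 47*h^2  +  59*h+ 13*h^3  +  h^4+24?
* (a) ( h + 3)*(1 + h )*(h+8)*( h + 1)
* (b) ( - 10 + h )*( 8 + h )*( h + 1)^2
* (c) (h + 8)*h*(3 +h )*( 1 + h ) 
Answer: a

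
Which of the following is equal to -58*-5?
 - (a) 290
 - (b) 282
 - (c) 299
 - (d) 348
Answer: a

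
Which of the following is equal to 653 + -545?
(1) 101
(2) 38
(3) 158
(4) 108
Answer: 4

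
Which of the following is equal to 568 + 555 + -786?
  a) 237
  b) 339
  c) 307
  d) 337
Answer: d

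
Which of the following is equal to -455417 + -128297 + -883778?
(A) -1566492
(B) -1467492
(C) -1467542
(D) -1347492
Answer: B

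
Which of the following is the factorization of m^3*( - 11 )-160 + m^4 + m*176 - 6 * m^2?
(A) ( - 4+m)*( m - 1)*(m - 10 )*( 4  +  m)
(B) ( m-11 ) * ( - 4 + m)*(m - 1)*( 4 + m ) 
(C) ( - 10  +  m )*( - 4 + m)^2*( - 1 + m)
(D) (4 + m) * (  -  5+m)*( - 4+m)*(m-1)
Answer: A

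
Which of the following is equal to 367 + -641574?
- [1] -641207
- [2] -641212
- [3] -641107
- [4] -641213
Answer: 1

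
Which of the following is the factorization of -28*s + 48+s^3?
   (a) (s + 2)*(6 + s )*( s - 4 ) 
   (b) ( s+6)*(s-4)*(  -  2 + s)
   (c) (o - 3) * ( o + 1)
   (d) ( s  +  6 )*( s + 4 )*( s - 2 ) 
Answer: b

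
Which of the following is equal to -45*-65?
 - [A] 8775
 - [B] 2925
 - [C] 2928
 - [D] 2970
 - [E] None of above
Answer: B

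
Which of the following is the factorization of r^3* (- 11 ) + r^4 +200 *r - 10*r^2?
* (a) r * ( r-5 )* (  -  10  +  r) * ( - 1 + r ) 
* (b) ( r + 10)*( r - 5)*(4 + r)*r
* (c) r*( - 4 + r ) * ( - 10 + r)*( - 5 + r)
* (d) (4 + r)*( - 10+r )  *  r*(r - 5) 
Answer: d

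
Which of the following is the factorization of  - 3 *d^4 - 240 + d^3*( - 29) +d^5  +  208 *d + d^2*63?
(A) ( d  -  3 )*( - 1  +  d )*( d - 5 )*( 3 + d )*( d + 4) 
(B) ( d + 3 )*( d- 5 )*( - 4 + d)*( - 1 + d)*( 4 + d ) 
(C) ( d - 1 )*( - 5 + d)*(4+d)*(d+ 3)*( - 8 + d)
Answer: B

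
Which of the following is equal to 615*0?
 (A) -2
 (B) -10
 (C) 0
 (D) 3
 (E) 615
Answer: C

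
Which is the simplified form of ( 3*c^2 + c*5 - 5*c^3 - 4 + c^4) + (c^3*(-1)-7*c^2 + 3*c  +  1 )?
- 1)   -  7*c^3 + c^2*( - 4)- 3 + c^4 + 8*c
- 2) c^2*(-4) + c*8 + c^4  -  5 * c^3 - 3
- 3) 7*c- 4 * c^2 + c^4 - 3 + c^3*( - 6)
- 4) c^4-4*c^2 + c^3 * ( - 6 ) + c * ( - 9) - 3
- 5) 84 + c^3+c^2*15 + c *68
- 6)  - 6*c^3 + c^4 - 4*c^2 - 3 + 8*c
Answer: 6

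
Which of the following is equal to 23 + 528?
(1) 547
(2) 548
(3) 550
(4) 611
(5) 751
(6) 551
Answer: 6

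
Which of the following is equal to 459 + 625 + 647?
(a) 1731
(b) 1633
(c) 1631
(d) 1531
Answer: a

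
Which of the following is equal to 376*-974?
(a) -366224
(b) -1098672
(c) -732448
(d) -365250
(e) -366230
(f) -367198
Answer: a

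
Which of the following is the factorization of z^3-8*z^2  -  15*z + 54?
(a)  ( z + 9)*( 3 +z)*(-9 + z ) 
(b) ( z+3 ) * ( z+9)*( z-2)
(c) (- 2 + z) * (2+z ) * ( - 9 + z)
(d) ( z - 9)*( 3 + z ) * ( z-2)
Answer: d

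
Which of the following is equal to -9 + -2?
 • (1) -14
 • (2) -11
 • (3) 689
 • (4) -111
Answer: 2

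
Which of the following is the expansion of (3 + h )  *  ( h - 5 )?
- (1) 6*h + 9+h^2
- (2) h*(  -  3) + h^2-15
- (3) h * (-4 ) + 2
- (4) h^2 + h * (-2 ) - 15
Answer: 4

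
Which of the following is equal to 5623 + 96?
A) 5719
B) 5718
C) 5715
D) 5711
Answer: A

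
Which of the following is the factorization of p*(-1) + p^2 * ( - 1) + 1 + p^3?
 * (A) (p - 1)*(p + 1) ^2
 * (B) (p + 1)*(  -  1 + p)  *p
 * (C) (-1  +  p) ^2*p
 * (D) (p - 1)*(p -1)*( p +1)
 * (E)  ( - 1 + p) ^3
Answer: D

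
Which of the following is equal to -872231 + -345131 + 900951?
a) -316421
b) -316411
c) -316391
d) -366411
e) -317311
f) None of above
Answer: b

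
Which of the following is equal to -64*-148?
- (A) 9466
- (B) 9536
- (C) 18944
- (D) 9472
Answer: D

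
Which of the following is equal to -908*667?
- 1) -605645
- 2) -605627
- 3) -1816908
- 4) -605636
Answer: 4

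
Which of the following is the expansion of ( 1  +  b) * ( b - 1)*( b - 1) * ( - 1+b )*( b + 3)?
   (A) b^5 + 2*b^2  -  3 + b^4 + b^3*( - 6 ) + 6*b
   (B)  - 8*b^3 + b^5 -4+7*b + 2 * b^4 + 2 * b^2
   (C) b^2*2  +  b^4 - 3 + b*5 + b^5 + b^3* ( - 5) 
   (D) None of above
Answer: D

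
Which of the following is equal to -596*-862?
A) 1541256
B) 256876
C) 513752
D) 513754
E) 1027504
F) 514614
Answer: C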